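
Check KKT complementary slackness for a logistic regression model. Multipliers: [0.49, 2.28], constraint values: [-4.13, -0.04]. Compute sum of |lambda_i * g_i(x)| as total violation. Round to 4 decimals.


KKT complementary slackness check:
lambda_1 * g_1 = 0.49 * -4.13 = -2.0237
lambda_2 * g_2 = 2.28 * -0.04 = -0.0912
Total violation = 2.0237 + 0.0912 = 2.1149


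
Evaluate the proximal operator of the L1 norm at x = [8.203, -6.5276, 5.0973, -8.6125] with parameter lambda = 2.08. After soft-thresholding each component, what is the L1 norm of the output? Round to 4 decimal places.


Soft-thresholding with lambda = 2.08:
prox(8.203) = sign(8.203)*max(|8.203| - 2.08, 0) = 6.123
prox(-6.5276) = sign(-6.5276)*max(|-6.5276| - 2.08, 0) = -4.4476
prox(5.0973) = sign(5.0973)*max(|5.0973| - 2.08, 0) = 3.0173
prox(-8.6125) = sign(-8.6125)*max(|-8.6125| - 2.08, 0) = -6.5325
prox(x) = [6.123, -4.4476, 3.0173, -6.5325]
||prox(x)||_1 = 6.123 + 4.4476 + 3.0173 + 6.5325 = 20.1204


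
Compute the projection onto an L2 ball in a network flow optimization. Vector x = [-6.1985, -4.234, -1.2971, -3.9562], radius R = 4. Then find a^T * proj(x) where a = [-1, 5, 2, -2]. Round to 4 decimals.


Step 1: Compute ||x|| (intermediates to 6 decimals).
||x|| = sqrt((-6.1985)^2 + (-4.234)^2 + (-1.2971)^2 + (-3.9562)^2) = 8.58383
Step 2: Project.
Since ||x|| > R, scale = R/||x|| = 4/8.58383 = 0.465992, proj(x) = scale * x
proj(x) = [-2.888451, -1.97301, -0.604438, -1.843558]
Step 3: Dot product.
a^T * proj(x) = -1*(-2.888451) + 5*(-1.97301) + 2*(-0.604438) - 2*(-1.843558) = -4.4984


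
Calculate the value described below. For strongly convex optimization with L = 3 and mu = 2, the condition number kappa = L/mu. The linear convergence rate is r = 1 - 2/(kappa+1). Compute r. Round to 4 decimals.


Step 1: Compute the condition number.
kappa = L/mu = 3/2 = 1.5
Step 2: Compute the convergence rate.
r = 1 - 2/(kappa + 1) = 1 - 2*mu/(L + mu) = (L - mu)/(L + mu) = 1/5 = 0.2


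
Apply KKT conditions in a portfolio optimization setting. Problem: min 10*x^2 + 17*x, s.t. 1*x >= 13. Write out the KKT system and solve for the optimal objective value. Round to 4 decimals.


Step 1: Try lambda = 0 (constraint inactive).
x_unc = -17/(2*10) = -0.85
Check: 1*-0.85 = -0.85 < 13 -- violated!
Step 2: Constraint must be active: 1*x = 13
x* = 13/1 = 13.0
lambda = (2*10*13.0 + 17)/1 = 277.0
Step 3: Compute optimal value.
f(x*) = 10*13.0^2 + 17*13.0 = 1911.0


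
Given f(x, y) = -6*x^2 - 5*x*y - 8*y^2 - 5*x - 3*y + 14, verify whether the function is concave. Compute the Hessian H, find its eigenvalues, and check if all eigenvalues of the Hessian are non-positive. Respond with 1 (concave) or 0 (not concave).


The Hessian of f(x,y) = -6*x^2 - 5*x*y - 8*y^2 - 5*x - 3*y + 14 is:
H = [[-12, -5], [-5, -16]]
Trace = -12 - 16 = -28
Determinant = -12*-16 - (-5)^2 = 167
Discriminant = (-28)^2 - 4*167 = 116.0
Eigenvalues: lambda_1 = -19.3852, lambda_2 = -8.6148
The function is concave.

1


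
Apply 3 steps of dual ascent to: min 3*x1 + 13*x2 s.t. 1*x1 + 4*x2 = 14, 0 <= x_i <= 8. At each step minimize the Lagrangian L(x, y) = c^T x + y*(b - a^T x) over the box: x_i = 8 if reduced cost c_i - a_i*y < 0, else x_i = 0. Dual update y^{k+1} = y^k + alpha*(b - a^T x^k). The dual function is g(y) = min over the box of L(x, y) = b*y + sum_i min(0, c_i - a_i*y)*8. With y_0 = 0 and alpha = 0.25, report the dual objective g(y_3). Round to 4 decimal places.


Dual ascent for LP: min 3*x1 + 13*x2, 1*x1 + 4*x2 = 14, 0 <= x_i <= 8
Step 1: y^k = 0.0, reduced costs: (3.0, 13.0)
  x^k = (0.0, 0.0), subgradient = b - a^T x = 14.0
  y^{k+1} = 0.0 + 0.25*14.0 = 3.5
Step 2: y^k = 3.5, reduced costs: (-0.5, -1.0)
  x^k = (8.0, 8.0), subgradient = b - a^T x = -26.0
  y^{k+1} = 3.5 + 0.25*-26.0 = -3.0
Step 3: y^k = -3.0, reduced costs: (6.0, 25.0)
  x^k = (0.0, 0.0), subgradient = b - a^T x = 14.0
  y^{k+1} = -3.0 + 0.25*14.0 = 0.5
Dual objective at y_3 = 0.5: reduced costs (2.5, 11.0), box minimizer x = (0.0, 0.0)
g(y_3) = b*y + (c1 - a1*y)*x1 + (c2 - a2*y)*x2 = 14*0.5 + 2.5*0.0 + 11.0*0.0 = 7.0 + 0.0 + 0.0 = 7.0


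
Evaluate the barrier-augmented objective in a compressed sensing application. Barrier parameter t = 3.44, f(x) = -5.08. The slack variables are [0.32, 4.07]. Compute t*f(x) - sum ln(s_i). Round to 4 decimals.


Step 1: Compute log-barrier.
ln values: [-1.1394, 1.4036]
phi = -(-1.1394 + 1.4036) = -0.2642
Step 2: Compute augmented objective.
t*f(x) = 3.44*-5.08 = -17.4752
Total = -17.4752 - 0.2642 = -17.7394


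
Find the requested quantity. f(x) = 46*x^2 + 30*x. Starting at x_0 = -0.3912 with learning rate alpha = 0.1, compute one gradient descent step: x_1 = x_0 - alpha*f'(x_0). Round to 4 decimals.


We compute the gradient at x_0 and apply the update.
f'(x) = 92*x + 30
f'(-0.3912) = 92*-0.3912 + 30 = -5.9904
x_1 = -0.3912 - 0.1*-5.9904 = 0.2078


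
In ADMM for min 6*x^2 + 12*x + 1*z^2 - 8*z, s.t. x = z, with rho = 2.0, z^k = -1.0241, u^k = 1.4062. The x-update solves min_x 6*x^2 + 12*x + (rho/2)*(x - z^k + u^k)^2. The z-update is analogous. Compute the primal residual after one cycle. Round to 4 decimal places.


ADMM iteration with rho = 2.0, z^k = -1.0241, u^k = 1.4062
Step 1: x-update.
Minimize 6*x^2 + 12*x + (2.0/2)*(x + 1.0241 + 1.4062)^2
FOC: (2*6 + 2.0)*x = -12 + 2.0*(-1.0241 - 1.4062)
x^{k+1} = -1.2043
Step 2: z-update.
Minimize 1*z^2 - 8*z + (2.0/2)*(-1.2043 - z + 1.4062)^2
FOC: (2*1 + 2.0)*z = 8 + 2.0*(-1.2043 + 1.4062)
z^{k+1} = 2.1009
Step 3: u-update.
u^{k+1} = 1.4062 - 1.2043 - 2.1009 = -1.8991
Step 4: Primal residual = |-1.2043 - 2.1009| = 3.3053


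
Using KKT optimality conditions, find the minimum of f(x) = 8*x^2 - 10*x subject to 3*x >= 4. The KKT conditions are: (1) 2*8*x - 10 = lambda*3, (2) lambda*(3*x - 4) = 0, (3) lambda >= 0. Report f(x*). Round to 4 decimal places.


Step 1: Try lambda = 0 (constraint inactive).
x_unc = 10/(2*8) = 0.625
Check: 3*0.625 = 1.875 < 4 -- violated!
Step 2: Constraint must be active: 3*x = 4
x* = 4/3 = 1.3333 (rounded; the exact value 4/3 is used below)
lambda = (2*8*(4/3) - 10)/3 = 3.7778
Step 3: Compute optimal value.
f(x*) = 8*(4/3)^2 - 10*(4/3) = 0.8889


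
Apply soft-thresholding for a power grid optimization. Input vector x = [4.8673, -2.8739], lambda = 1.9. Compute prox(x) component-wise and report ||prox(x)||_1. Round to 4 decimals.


Soft-thresholding with lambda = 1.9:
prox(4.8673) = sign(4.8673)*max(|4.8673| - 1.9, 0) = 2.9673
prox(-2.8739) = sign(-2.8739)*max(|-2.8739| - 1.9, 0) = -0.9739
prox(x) = [2.9673, -0.9739]
||prox(x)||_1 = 2.9673 + 0.9739 = 3.9412


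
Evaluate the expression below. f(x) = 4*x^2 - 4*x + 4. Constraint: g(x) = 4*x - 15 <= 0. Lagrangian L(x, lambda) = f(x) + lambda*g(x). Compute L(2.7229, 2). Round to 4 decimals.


Step 1: Evaluate f(x).
f(2.7229) = 4*2.7229^2 - 4*2.7229 + 4 = 22.7651
Step 2: Evaluate g(x).
g(2.7229) = 4*2.7229 - 15 = -4.1084
Step 3: Compute Lagrangian.
L = 22.7651 + 2*-4.1084 = 14.5483


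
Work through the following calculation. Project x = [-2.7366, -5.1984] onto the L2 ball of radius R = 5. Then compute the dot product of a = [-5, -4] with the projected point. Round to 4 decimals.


Step 1: Compute ||x|| (intermediates to 6 decimals).
||x|| = sqrt((-2.7366)^2 + (-5.1984)^2) = 5.874721
Step 2: Project.
Since ||x|| > R, scale = R/||x|| = 5/5.874721 = 0.851104, proj(x) = scale * x
proj(x) = [-2.329131, -4.424379]
Step 3: Dot product.
a^T * proj(x) = -5*(-2.329131) - 4*(-4.424379) = 29.3432


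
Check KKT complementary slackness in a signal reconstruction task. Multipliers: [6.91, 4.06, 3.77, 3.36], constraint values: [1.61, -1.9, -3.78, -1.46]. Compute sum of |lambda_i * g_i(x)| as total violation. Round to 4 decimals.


KKT complementary slackness check:
lambda_1 * g_1 = 6.91 * 1.61 = 11.1251
lambda_2 * g_2 = 4.06 * -1.9 = -7.714
lambda_3 * g_3 = 3.77 * -3.78 = -14.2506
lambda_4 * g_4 = 3.36 * -1.46 = -4.9056
Total violation = 11.1251 + 7.714 + 14.2506 + 4.9056 = 37.9953


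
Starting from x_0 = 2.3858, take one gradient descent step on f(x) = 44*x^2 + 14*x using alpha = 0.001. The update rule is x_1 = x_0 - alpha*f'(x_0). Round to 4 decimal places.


We compute the gradient at x_0 and apply the update.
f'(x) = 88*x + 14
f'(2.3858) = 88*2.3858 + 14 = 223.9504
x_1 = 2.3858 - 0.001*223.9504 = 2.1618


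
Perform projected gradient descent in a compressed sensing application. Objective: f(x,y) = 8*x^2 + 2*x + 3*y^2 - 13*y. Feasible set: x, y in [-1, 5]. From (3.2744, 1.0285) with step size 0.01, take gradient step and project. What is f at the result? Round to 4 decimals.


Step 1: Compute gradient at (3.2744, 1.0285).
grad_x = 2*8*3.2744 + 2 = 54.3904
grad_y = 2*3*1.0285 - 13 = -6.829
Step 2: Gradient step.
x_raw = 3.2744 - 0.01*54.3904 = 2.7305
y_raw = 1.0285 - 0.01*-6.829 = 1.0968
Step 3: Project onto [-1, 5].
x_proj = clip(2.7305) = 2.7305
y_proj = clip(1.0968) = 1.0968
Step 4: Evaluate f.
f(2.7305, 1.0968) = 54.4564


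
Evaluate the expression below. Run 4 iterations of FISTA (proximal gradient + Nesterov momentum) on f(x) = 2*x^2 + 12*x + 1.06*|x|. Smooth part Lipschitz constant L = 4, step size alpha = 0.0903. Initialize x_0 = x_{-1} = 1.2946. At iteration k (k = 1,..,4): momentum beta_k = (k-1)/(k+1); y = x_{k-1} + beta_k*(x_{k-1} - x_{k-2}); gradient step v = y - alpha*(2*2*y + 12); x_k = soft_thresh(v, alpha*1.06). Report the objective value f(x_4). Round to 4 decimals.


FISTA on f(x) = 2*x^2 + 12*x + 1.06*|x|
L = 4, alpha = 0.0903
Iteration 1: beta = 0.0, y = 1.2946 + 0.0*(1.2946 - 1.2946) = 1.2946
  grad(y) = 17.1784, v = y - alpha*grad = -0.2566
  prox(v) = soft_thresh(-0.2566, 0.0957) = -0.1609
Iteration 2: beta = 0.3333, y = -0.1609 + 0.3333*(-0.1609 - 1.2946) = -0.6461
  grad(y) = 9.4158, v = y - alpha*grad = -1.4963
  prox(v) = soft_thresh(-1.4963, 0.0957) = -1.4006
Iteration 3: beta = 0.5, y = -1.4006 + 0.5*(-1.4006 + 0.1609) = -2.0204
  grad(y) = 3.9183, v = y - alpha*grad = -2.3742
  prox(v) = soft_thresh(-2.3742, 0.0957) = -2.2785
Iteration 4: beta = 0.6, y = -2.2785 + 0.6*(-2.2785 + 1.4006) = -2.8053
  grad(y) = 0.7788, v = y - alpha*grad = -2.8756
  prox(v) = soft_thresh(-2.8756, 0.0957) = -2.7799
f(x_4) = 2*(-2.7799)^2 + 12*(-2.7799) + 1.06*|-2.7799| = -14.9564


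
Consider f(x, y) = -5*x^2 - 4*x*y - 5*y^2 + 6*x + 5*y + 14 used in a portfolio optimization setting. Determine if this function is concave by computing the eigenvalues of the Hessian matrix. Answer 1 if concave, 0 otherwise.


The Hessian of f(x,y) = -5*x^2 - 4*x*y - 5*y^2 + 6*x + 5*y + 14 is:
H = [[-10, -4], [-4, -10]]
Trace = -10 - 10 = -20
Determinant = -10*-10 - (-4)^2 = 84
Discriminant = (-20)^2 - 4*84 = 64.0
Eigenvalues: lambda_1 = -14.0, lambda_2 = -6.0
The function is concave.

1


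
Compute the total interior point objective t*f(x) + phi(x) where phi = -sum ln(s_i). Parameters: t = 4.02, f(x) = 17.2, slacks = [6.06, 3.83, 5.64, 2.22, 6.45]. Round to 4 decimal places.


Step 1: Compute log-barrier.
ln values: [1.8017, 1.3429, 1.7299, 0.7975, 1.8641]
phi = -(1.8017 + 1.3429 + 1.7299 + 0.7975 + 1.8641) = -7.536
Step 2: Compute augmented objective.
t*f(x) = 4.02*17.2 = 69.144
Total = 69.144 - 7.536 = 61.608


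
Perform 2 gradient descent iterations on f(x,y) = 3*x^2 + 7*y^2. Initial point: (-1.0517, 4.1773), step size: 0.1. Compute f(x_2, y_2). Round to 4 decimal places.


Gradient descent on f(x,y) = 3*x^2 + 7*y^2.
Starting point: (-1.0517, 4.1773), alpha = 0.1
Step 1: grad_x = 2*3*-1.0517 = -6.3102, grad_y = 2*7*4.1773 = 58.4822
  x_1 = -1.0517 - 0.1*-6.3102 = -0.4207
  y_1 = 4.1773 - 0.1*58.4822 = -1.6709
Step 2: grad_x = 2*3*-0.4207 = -2.5241, grad_y = 2*7*-1.6709 = -23.3929
  x_2 = -0.4207 - 0.1*-2.5241 = -0.1683
  y_2 = -1.6709 - 0.1*-23.3929 = 0.6684
f(-0.1683, 0.6684) = 3*(-0.1683)^2 + 7*0.6684^2 = 3.212


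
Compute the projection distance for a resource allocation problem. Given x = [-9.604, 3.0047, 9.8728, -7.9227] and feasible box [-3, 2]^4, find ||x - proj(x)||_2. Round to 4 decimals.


Project each component onto [-3, 2].
clip(-9.604) = -3.0, clip(3.0047) = 2.0, clip(9.8728) = 2.0, clip(-7.9227) = -3.0
Projection = [-3.0, 2.0, 2.0, -3.0]
Squared diffs: [43.6128, 1.0094, 61.981, 24.233]
Distance = sqrt(130.8362) = 11.4384


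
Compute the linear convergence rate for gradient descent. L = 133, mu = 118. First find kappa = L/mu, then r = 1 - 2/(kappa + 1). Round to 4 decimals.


Step 1: Compute the condition number.
kappa = L/mu = 133/118 = 1.1271
Step 2: Compute the convergence rate.
r = 1 - 2/(kappa + 1) = 1 - 2*mu/(L + mu) = (L - mu)/(L + mu) = 15/251 = 0.0598


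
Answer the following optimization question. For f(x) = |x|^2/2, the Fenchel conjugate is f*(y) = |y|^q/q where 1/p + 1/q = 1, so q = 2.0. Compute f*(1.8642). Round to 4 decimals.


The conjugate exponent q satisfies 1/p + 1/q = 1.
p = 2, so q = 2/(2 - 1) = 2.0
|y|^q = 1.8642^2.0 = 3.4752
f*(1.8642) = 3.4752 / 2.0 = 1.7376


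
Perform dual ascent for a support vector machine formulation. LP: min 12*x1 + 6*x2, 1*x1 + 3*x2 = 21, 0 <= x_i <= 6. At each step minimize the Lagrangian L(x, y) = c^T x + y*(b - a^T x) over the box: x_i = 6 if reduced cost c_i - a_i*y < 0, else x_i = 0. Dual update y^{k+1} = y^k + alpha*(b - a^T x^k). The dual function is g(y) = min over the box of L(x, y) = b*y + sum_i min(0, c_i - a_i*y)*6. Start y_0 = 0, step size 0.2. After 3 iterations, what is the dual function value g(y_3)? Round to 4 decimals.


Dual ascent for LP: min 12*x1 + 6*x2, 1*x1 + 3*x2 = 21, 0 <= x_i <= 6
Step 1: y^k = 0.0, reduced costs: (12.0, 6.0)
  x^k = (0.0, 0.0), subgradient = b - a^T x = 21.0
  y^{k+1} = 0.0 + 0.2*21.0 = 4.2
Step 2: y^k = 4.2, reduced costs: (7.8, -6.6)
  x^k = (0.0, 6.0), subgradient = b - a^T x = 3.0
  y^{k+1} = 4.2 + 0.2*3.0 = 4.8
Step 3: y^k = 4.8, reduced costs: (7.2, -8.4)
  x^k = (0.0, 6.0), subgradient = b - a^T x = 3.0
  y^{k+1} = 4.8 + 0.2*3.0 = 5.4
Dual objective at y_3 = 5.4: reduced costs (6.6, -10.2), box minimizer x = (0.0, 6.0)
g(y_3) = b*y + (c1 - a1*y)*x1 + (c2 - a2*y)*x2 = 21*5.4 + 6.6*0.0 + (-10.2)*6.0 = 113.4 + 0.0 - 61.2 = 52.2


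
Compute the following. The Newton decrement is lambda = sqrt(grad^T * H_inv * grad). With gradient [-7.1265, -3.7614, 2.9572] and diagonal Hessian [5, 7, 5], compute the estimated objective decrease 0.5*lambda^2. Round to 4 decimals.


Step 1: H is diagonal, so H^(-1) * g = [-1.4253, -0.5373, 0.5914].
Step 2: g^T H^(-1) g = sum_i g_i^2 / H_ii
  = (-7.1265)^2/5 + (-3.7614)^2/7 + (2.9572)^2/5
  = 10.1574 + 2.0212 + 1.749 = 13.9276
Step 3: Objective decrease = 0.5 * g^T H^(-1) g = 6.9638


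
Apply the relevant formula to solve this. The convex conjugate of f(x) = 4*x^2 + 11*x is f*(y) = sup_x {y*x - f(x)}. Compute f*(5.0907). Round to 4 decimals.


f*(y) = sup_x {y*x - a*x^2 - b*x} = sup_x {(y-b)*x - a*x^2}
FOC: (y - b) - 2a*x = 0 => x* = (y - b)/(2a)
x* = (5.0907 - 11)/(2*4) = -0.7387
f*(5.0907) = (y-b)^2/(4a) = (5.0907 - 11)^2/(4*4)
= 34.9198/16 = 2.1825


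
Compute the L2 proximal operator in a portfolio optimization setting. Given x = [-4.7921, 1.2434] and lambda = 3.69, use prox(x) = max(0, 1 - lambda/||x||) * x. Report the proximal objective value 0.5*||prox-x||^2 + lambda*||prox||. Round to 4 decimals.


Step 1: Compute ||x||.
||x|| = 4.9508
Step 2: Compute scaling factor.
scale = max(0, 1 - 3.69/4.9508) = 0.2547
Step 3: prox(x) = [-1.2204, 0.3166]
||prox(x)|| = 1.2608
Step 4: Proximal objective.
0.5*||prox-x||^2 = 6.8081
lambda*||prox|| = 4.6524
Total = 11.4603


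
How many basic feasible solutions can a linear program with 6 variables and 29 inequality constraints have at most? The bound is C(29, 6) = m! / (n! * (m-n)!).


Each vertex corresponds to some choice of n active constraints out of m, so the number of vertices is at most C(m, n) = m! / (n!(m-n)!).
m = 29, n = 6
Numerator: 29 * 28 * 27 * 26 * 25 * 24
Denominator: 6! = 720
C(29, 6) = 475020


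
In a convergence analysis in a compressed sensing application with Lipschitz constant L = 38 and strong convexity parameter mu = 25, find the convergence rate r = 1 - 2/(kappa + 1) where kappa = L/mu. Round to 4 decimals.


Step 1: Compute the condition number.
kappa = L/mu = 38/25 = 1.52
Step 2: Compute the convergence rate.
r = 1 - 2/(kappa + 1) = 1 - 2*mu/(L + mu) = (L - mu)/(L + mu) = 13/63 = 0.2063


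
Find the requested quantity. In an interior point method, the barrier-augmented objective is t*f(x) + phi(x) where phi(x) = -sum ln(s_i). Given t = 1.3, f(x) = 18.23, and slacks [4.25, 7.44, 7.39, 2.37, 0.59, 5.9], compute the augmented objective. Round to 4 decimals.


Step 1: Compute log-barrier.
ln values: [1.4469, 2.0069, 2.0001, 0.8629, -0.5276, 1.775]
phi = -(1.4469 + 2.0069 + 2.0001 + 0.8629 - 0.5276 + 1.775) = -7.5641
Step 2: Compute augmented objective.
t*f(x) = 1.3*18.23 = 23.699
Total = 23.699 - 7.5641 = 16.1349


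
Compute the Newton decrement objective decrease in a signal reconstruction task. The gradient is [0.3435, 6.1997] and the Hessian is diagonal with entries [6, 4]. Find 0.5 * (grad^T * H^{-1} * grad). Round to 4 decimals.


Step 1: H is diagonal, so H^(-1) * g = [0.0573, 1.5499].
Step 2: g^T H^(-1) g = sum_i g_i^2 / H_ii
  = (0.3435)^2/6 + (6.1997)^2/4
  = 0.0197 + 9.6091 = 9.6287
Step 3: Objective decrease = 0.5 * g^T H^(-1) g = 4.8144


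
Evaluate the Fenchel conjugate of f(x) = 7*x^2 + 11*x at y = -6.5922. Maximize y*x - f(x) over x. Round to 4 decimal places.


f*(y) = sup_x {y*x - a*x^2 - b*x} = sup_x {(y-b)*x - a*x^2}
FOC: (y - b) - 2a*x = 0 => x* = (y - b)/(2a)
x* = (-6.5922 - 11)/(2*7) = -1.2566
f*(-6.5922) = (y-b)^2/(4a) = (-6.5922 - 11)^2/(4*7)
= 309.4855/28 = 11.0531


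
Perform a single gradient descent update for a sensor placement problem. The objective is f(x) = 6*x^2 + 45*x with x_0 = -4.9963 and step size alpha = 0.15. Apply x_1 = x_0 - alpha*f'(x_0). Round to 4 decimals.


We compute the gradient at x_0 and apply the update.
f'(x) = 12*x + 45
f'(-4.9963) = 12*-4.9963 + 45 = -14.9556
x_1 = -4.9963 - 0.15*-14.9556 = -2.753


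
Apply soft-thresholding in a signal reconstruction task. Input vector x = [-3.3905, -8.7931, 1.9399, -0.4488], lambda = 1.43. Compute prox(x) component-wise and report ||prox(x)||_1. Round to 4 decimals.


Soft-thresholding with lambda = 1.43:
prox(-3.3905) = sign(-3.3905)*max(|-3.3905| - 1.43, 0) = -1.9605
prox(-8.7931) = sign(-8.7931)*max(|-8.7931| - 1.43, 0) = -7.3631
prox(1.9399) = sign(1.9399)*max(|1.9399| - 1.43, 0) = 0.5099
prox(-0.4488) = sign(-0.4488)*max(|-0.4488| - 1.43, 0) = 0.0
prox(x) = [-1.9605, -7.3631, 0.5099, 0.0]
||prox(x)||_1 = 1.9605 + 7.3631 + 0.5099 + 0.0 = 9.8335


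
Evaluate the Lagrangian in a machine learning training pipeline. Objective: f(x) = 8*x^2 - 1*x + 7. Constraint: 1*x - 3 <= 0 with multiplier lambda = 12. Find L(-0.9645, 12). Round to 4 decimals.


Step 1: Evaluate f(x).
f(-0.9645) = 8*(-0.9645)^2 - 1*(-0.9645) + 7 = 15.4066
Step 2: Evaluate g(x).
g(-0.9645) = 1*-0.9645 - 3 = -3.9645
Step 3: Compute Lagrangian.
L = 15.4066 + 12*-3.9645 = -32.1674


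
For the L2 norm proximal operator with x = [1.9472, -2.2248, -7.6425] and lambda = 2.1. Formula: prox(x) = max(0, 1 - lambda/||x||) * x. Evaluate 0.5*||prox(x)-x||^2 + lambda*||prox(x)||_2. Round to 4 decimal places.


Step 1: Compute ||x||.
||x|| = 8.1945
Step 2: Compute scaling factor.
scale = max(0, 1 - 2.1/8.1945) = 0.7437
Step 3: prox(x) = [1.4482, -1.6546, -5.684]
||prox(x)|| = 6.0945
Step 4: Proximal objective.
0.5*||prox-x||^2 = 2.205
lambda*||prox|| = 12.7985
Total = 15.0034


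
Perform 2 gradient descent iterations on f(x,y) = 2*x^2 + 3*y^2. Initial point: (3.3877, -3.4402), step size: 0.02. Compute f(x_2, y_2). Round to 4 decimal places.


Gradient descent on f(x,y) = 2*x^2 + 3*y^2.
Starting point: (3.3877, -3.4402), alpha = 0.02
Step 1: grad_x = 2*2*3.3877 = 13.5508, grad_y = 2*3*-3.4402 = -20.6412
  x_1 = 3.3877 - 0.02*13.5508 = 3.1167
  y_1 = -3.4402 - 0.02*-20.6412 = -3.0274
Step 2: grad_x = 2*2*3.1167 = 12.4667, grad_y = 2*3*-3.0274 = -18.1643
  x_2 = 3.1167 - 0.02*12.4667 = 2.8673
  y_2 = -3.0274 - 0.02*-18.1643 = -2.6641
f(2.8673, -2.6641) = 2*2.8673^2 + 3*(-2.6641)^2 = 37.7355


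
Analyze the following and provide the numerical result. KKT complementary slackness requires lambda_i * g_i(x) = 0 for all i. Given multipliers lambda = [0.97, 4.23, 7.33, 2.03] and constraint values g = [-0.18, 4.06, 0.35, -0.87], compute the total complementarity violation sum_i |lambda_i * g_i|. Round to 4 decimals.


KKT complementary slackness check:
lambda_1 * g_1 = 0.97 * -0.18 = -0.1746
lambda_2 * g_2 = 4.23 * 4.06 = 17.1738
lambda_3 * g_3 = 7.33 * 0.35 = 2.5655
lambda_4 * g_4 = 2.03 * -0.87 = -1.7661
Total violation = 0.1746 + 17.1738 + 2.5655 + 1.7661 = 21.68


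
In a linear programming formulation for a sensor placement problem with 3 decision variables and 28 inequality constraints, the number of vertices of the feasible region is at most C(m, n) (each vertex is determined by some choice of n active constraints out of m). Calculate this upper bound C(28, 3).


Each vertex corresponds to some choice of n active constraints out of m, so the number of vertices is at most C(m, n) = m! / (n!(m-n)!).
m = 28, n = 3
Numerator: 28 * 27 * 26
Denominator: 3! = 6
C(28, 3) = 3276


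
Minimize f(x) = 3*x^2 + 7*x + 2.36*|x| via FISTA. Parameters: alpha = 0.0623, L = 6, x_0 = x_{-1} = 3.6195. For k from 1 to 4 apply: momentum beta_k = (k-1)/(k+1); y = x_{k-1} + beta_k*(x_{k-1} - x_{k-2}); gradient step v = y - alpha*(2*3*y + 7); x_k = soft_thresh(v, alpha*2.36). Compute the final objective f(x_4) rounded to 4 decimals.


FISTA on f(x) = 3*x^2 + 7*x + 2.36*|x|
L = 6, alpha = 0.0623
Iteration 1: beta = 0.0, y = 3.6195 + 0.0*(3.6195 - 3.6195) = 3.6195
  grad(y) = 28.717, v = y - alpha*grad = 1.8304
  prox(v) = soft_thresh(1.8304, 0.147) = 1.6834
Iteration 2: beta = 0.3333, y = 1.6834 + 0.3333*(1.6834 - 3.6195) = 1.038
  grad(y) = 13.2282, v = y - alpha*grad = 0.2139
  prox(v) = soft_thresh(0.2139, 0.147) = 0.0669
Iteration 3: beta = 0.5, y = 0.0669 + 0.5*(0.0669 - 1.6834) = -0.7414
  grad(y) = 2.5518, v = y - alpha*grad = -0.9003
  prox(v) = soft_thresh(-0.9003, 0.147) = -0.7533
Iteration 4: beta = 0.6, y = -0.7533 + 0.6*(-0.7533 - 0.0669) = -1.2454
  grad(y) = -0.4726, v = y - alpha*grad = -1.216
  prox(v) = soft_thresh(-1.216, 0.147) = -1.069
f(x_4) = 3*(-1.069)^2 + 7*(-1.069) + 2.36*|-1.069| = -1.5319


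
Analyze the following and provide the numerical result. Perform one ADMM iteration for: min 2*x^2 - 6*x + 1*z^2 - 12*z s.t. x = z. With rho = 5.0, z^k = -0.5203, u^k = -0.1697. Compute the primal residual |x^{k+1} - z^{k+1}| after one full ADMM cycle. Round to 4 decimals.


ADMM iteration with rho = 5.0, z^k = -0.5203, u^k = -0.1697
Step 1: x-update.
Minimize 2*x^2 - 6*x + (5.0/2)*(x + 0.5203 - 0.1697)^2
FOC: (2*2 + 5.0)*x = 6 + 5.0*(-0.5203 + 0.1697)
x^{k+1} = 0.4719
Step 2: z-update.
Minimize 1*z^2 - 12*z + (5.0/2)*(0.4719 - z - 0.1697)^2
FOC: (2*1 + 5.0)*z = 12 + 5.0*(0.4719 - 0.1697)
z^{k+1} = 1.9301
Step 3: u-update.
u^{k+1} = -0.1697 + 0.4719 - 1.9301 = -1.6279
Step 4: Primal residual = |0.4719 - 1.9301| = 1.4582


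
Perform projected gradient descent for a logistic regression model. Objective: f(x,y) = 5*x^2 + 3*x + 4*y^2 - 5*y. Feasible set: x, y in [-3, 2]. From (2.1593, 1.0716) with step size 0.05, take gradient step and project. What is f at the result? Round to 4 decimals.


Step 1: Compute gradient at (2.1593, 1.0716).
grad_x = 2*5*2.1593 + 3 = 24.593
grad_y = 2*4*1.0716 - 5 = 3.5728
Step 2: Gradient step.
x_raw = 2.1593 - 0.05*24.593 = 0.9297
y_raw = 1.0716 - 0.05*3.5728 = 0.893
Step 3: Project onto [-3, 2].
x_proj = clip(0.9297) = 0.9297
y_proj = clip(0.893) = 0.893
Step 4: Evaluate f.
f(0.9297, 0.893) = 5.8349


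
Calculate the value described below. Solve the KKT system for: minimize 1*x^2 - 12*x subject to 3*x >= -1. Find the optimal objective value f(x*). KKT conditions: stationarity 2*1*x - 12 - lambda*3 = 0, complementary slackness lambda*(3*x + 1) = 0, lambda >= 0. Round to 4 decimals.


Step 1: Try lambda = 0 (constraint inactive).
Stationarity: 2*1*x - 12 = 0
x* = 12/(2*1) = 6.0
Check constraint: 3*6.0 = 18.0 >= -1 -- satisfied.
Step 2: Compute optimal value.
f(x*) = 1*6.0^2 - 12*6.0 = -36.0


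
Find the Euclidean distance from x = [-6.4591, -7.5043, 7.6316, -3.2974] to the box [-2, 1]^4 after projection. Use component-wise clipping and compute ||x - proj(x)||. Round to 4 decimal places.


Project each component onto [-2, 1].
clip(-6.4591) = -2.0, clip(-7.5043) = -2.0, clip(7.6316) = 1.0, clip(-3.2974) = -2.0
Projection = [-2.0, -2.0, 1.0, -2.0]
Squared diffs: [19.8836, 30.2973, 43.9781, 1.6832]
Distance = sqrt(95.8422) = 9.7899


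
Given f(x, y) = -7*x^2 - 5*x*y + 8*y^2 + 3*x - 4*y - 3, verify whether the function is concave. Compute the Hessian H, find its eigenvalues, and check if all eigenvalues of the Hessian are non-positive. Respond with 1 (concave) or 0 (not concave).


The Hessian of f(x,y) = -7*x^2 - 5*x*y + 8*y^2 + 3*x - 4*y - 3 is:
H = [[-14, -5], [-5, 16]]
Trace = -14 + 16 = 2
Determinant = -14*16 - (-5)^2 = -249
Discriminant = (2)^2 - 4*-249 = 1000.0
Eigenvalues: lambda_1 = -14.8114, lambda_2 = 16.8114
The function is not concave.

0


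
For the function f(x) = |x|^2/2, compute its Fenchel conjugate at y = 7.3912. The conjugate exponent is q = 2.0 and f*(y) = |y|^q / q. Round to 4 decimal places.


The conjugate exponent q satisfies 1/p + 1/q = 1.
p = 2, so q = 2/(2 - 1) = 2.0
|y|^q = 7.3912^2.0 = 54.6298
f*(7.3912) = 54.6298 / 2.0 = 27.3149


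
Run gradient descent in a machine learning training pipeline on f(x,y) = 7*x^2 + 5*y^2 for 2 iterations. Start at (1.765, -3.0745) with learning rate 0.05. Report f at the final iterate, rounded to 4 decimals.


Gradient descent on f(x,y) = 7*x^2 + 5*y^2.
Starting point: (1.765, -3.0745), alpha = 0.05
Step 1: grad_x = 2*7*1.765 = 24.71, grad_y = 2*5*-3.0745 = -30.745
  x_1 = 1.765 - 0.05*24.71 = 0.5295
  y_1 = -3.0745 - 0.05*-30.745 = -1.5373
Step 2: grad_x = 2*7*0.5295 = 7.413, grad_y = 2*5*-1.5373 = -15.3725
  x_2 = 0.5295 - 0.05*7.413 = 0.1589
  y_2 = -1.5373 - 0.05*-15.3725 = -0.7686
f(0.1589, -0.7686) = 7*0.1589^2 + 5*(-0.7686)^2 = 3.1306


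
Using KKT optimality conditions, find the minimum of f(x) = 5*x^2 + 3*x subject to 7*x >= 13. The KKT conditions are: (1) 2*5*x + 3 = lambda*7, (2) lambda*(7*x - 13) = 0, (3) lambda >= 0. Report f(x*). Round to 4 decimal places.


Step 1: Try lambda = 0 (constraint inactive).
x_unc = -3/(2*5) = -0.3
Check: 7*-0.3 = -2.1 < 13 -- violated!
Step 2: Constraint must be active: 7*x = 13
x* = 13/7 = 1.8571 (rounded; the exact value 13/7 is used below)
lambda = (2*5*(13/7) + 3)/7 = 3.0816
Step 3: Compute optimal value.
f(x*) = 5*(13/7)^2 + 3*(13/7) = 22.8163


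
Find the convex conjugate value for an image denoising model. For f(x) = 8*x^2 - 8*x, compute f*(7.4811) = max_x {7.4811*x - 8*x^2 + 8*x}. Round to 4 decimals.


f*(y) = sup_x {y*x - a*x^2 - b*x} = sup_x {(y-b)*x - a*x^2}
FOC: (y - b) - 2a*x = 0 => x* = (y - b)/(2a)
x* = (7.4811 + 8)/(2*8) = 0.9676
f*(7.4811) = (y-b)^2/(4a) = (7.4811 + 8)^2/(4*8)
= 239.6645/32 = 7.4895


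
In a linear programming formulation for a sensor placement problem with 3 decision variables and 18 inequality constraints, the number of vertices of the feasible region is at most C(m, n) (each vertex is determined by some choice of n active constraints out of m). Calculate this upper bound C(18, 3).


Each vertex corresponds to some choice of n active constraints out of m, so the number of vertices is at most C(m, n) = m! / (n!(m-n)!).
m = 18, n = 3
Numerator: 18 * 17 * 16
Denominator: 3! = 6
C(18, 3) = 816


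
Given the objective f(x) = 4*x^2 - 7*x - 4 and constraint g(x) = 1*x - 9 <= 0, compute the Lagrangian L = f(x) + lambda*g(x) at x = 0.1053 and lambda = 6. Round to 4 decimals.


Step 1: Evaluate f(x).
f(0.1053) = 4*0.1053^2 - 7*0.1053 - 4 = -4.6927
Step 2: Evaluate g(x).
g(0.1053) = 1*0.1053 - 9 = -8.8947
Step 3: Compute Lagrangian.
L = -4.6927 + 6*-8.8947 = -58.0609


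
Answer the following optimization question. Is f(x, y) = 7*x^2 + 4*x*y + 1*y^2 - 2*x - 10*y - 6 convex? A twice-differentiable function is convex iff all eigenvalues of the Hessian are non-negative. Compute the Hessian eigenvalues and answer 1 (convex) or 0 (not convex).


The Hessian of f(x,y) = 7*x^2 + 4*x*y + 1*y^2 - 2*x - 10*y - 6 is:
H = [[14, 4], [4, 2]]
Trace = 14 + 2 = 16
Determinant = 14*2 - (4)^2 = 12
Discriminant = (16)^2 - 4*12 = 208.0
Eigenvalues: lambda_1 = 0.7889, lambda_2 = 15.2111
The function is convex.

1


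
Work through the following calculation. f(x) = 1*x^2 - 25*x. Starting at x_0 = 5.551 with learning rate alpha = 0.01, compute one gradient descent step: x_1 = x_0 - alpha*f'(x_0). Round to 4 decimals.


We compute the gradient at x_0 and apply the update.
f'(x) = 2*x - 25
f'(5.551) = 2*5.551 - 25 = -13.898
x_1 = 5.551 - 0.01*-13.898 = 5.69


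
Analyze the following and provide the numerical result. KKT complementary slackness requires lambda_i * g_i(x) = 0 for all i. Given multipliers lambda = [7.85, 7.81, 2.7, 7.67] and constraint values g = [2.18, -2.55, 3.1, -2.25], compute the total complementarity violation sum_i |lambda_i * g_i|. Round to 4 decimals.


KKT complementary slackness check:
lambda_1 * g_1 = 7.85 * 2.18 = 17.113
lambda_2 * g_2 = 7.81 * -2.55 = -19.9155
lambda_3 * g_3 = 2.7 * 3.1 = 8.37
lambda_4 * g_4 = 7.67 * -2.25 = -17.2575
Total violation = 17.113 + 19.9155 + 8.37 + 17.2575 = 62.656


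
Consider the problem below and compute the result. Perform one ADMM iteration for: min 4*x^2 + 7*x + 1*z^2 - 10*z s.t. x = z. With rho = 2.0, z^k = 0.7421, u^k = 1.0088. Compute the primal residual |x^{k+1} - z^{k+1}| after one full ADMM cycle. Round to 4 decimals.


ADMM iteration with rho = 2.0, z^k = 0.7421, u^k = 1.0088
Step 1: x-update.
Minimize 4*x^2 + 7*x + (2.0/2)*(x - 0.7421 + 1.0088)^2
FOC: (2*4 + 2.0)*x = -7 + 2.0*(0.7421 - 1.0088)
x^{k+1} = -0.7533
Step 2: z-update.
Minimize 1*z^2 - 10*z + (2.0/2)*(-0.7533 - z + 1.0088)^2
FOC: (2*1 + 2.0)*z = 10 + 2.0*(-0.7533 + 1.0088)
z^{k+1} = 2.6277
Step 3: u-update.
u^{k+1} = 1.0088 - 0.7533 - 2.6277 = -2.3723
Step 4: Primal residual = |-0.7533 - 2.6277| = 3.3811


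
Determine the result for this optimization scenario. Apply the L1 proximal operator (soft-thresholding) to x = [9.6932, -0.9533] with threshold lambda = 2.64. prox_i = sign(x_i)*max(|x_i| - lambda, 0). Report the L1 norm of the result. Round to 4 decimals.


Soft-thresholding with lambda = 2.64:
prox(9.6932) = sign(9.6932)*max(|9.6932| - 2.64, 0) = 7.0532
prox(-0.9533) = sign(-0.9533)*max(|-0.9533| - 2.64, 0) = 0.0
prox(x) = [7.0532, 0.0]
||prox(x)||_1 = 7.0532 + 0.0 = 7.0532


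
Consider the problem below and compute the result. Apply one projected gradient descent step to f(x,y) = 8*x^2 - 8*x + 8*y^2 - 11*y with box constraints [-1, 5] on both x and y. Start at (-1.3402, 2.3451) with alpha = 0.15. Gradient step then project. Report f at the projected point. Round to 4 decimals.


Step 1: Compute gradient at (-1.3402, 2.3451).
grad_x = 2*8*-1.3402 - 8 = -29.4432
grad_y = 2*8*2.3451 - 11 = 26.5216
Step 2: Gradient step.
x_raw = -1.3402 - 0.15*-29.4432 = 3.0763
y_raw = 2.3451 - 0.15*26.5216 = -1.6331
Step 3: Project onto [-1, 5].
x_proj = clip(3.0763) = 3.0763
y_proj = clip(-1.6331) = -1.0
Step 4: Evaluate f.
f(3.0763, -1.0) = 70.0977


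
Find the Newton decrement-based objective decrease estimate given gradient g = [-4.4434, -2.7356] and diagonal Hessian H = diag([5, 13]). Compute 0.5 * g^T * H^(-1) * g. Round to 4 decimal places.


Step 1: H is diagonal, so H^(-1) * g = [-0.8887, -0.2104].
Step 2: g^T H^(-1) g = sum_i g_i^2 / H_ii
  = (-4.4434)^2/5 + (-2.7356)^2/13
  = 3.9488 + 0.5757 = 4.5244
Step 3: Objective decrease = 0.5 * g^T H^(-1) g = 2.2622


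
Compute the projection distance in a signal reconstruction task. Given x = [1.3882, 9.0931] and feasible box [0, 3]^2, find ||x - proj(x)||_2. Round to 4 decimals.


Project each component onto [0, 3].
clip(1.3882) = 1.3882, clip(9.0931) = 3.0
Projection = [1.3882, 3.0]
Squared diffs: [0.0, 37.1259]
Distance = sqrt(37.1259) = 6.0931


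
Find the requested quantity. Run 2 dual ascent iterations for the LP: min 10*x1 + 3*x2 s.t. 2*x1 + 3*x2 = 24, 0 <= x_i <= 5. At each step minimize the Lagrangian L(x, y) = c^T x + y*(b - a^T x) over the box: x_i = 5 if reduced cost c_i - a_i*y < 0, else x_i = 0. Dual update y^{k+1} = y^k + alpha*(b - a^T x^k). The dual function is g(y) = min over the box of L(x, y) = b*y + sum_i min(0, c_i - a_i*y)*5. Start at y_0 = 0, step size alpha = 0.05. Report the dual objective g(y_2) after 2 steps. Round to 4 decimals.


Dual ascent for LP: min 10*x1 + 3*x2, 2*x1 + 3*x2 = 24, 0 <= x_i <= 5
Step 1: y^k = 0.0, reduced costs: (10.0, 3.0)
  x^k = (0.0, 0.0), subgradient = b - a^T x = 24.0
  y^{k+1} = 0.0 + 0.05*24.0 = 1.2
Step 2: y^k = 1.2, reduced costs: (7.6, -0.6)
  x^k = (0.0, 5.0), subgradient = b - a^T x = 9.0
  y^{k+1} = 1.2 + 0.05*9.0 = 1.65
Dual objective at y_2 = 1.65: reduced costs (6.7, -1.95), box minimizer x = (0.0, 5.0)
g(y_2) = b*y + (c1 - a1*y)*x1 + (c2 - a2*y)*x2 = 24*1.65 + 6.7*0.0 + (-1.95)*5.0 = 39.6 + 0.0 - 9.75 = 29.85


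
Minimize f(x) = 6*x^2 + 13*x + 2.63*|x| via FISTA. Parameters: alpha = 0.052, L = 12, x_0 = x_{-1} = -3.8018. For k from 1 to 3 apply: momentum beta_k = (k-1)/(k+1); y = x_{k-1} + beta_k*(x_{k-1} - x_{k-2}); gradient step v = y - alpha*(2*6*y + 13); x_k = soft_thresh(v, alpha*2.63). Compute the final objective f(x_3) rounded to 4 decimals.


FISTA on f(x) = 6*x^2 + 13*x + 2.63*|x|
L = 12, alpha = 0.052
Iteration 1: beta = 0.0, y = -3.8018 + 0.0*(-3.8018 + 3.8018) = -3.8018
  grad(y) = -32.6216, v = y - alpha*grad = -2.1055
  prox(v) = soft_thresh(-2.1055, 0.1368) = -1.9687
Iteration 2: beta = 0.3333, y = -1.9687 + 0.3333*(-1.9687 + 3.8018) = -1.3577
  grad(y) = -3.2923, v = y - alpha*grad = -1.1865
  prox(v) = soft_thresh(-1.1865, 0.1368) = -1.0497
Iteration 3: beta = 0.5, y = -1.0497 + 0.5*(-1.0497 + 1.9687) = -0.5902
  grad(y) = 5.9171, v = y - alpha*grad = -0.8979
  prox(v) = soft_thresh(-0.8979, 0.1368) = -0.7612
f(x_3) = 6*(-0.7612)^2 + 13*(-0.7612) + 2.63*|-0.7612| = -4.4171


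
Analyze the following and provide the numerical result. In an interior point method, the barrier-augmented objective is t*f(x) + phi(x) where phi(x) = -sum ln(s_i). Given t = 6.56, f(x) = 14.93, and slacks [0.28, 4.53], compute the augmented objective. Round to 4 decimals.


Step 1: Compute log-barrier.
ln values: [-1.273, 1.5107]
phi = -(-1.273 + 1.5107) = -0.2378
Step 2: Compute augmented objective.
t*f(x) = 6.56*14.93 = 97.9408
Total = 97.9408 - 0.2378 = 97.703


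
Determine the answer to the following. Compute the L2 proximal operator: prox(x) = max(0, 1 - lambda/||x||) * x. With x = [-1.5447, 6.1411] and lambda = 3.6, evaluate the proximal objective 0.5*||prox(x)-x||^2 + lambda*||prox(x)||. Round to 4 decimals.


Step 1: Compute ||x||.
||x|| = 6.3324
Step 2: Compute scaling factor.
scale = max(0, 1 - 3.6/6.3324) = 0.4315
Step 3: prox(x) = [-0.6665, 2.6499]
||prox(x)|| = 2.7324
Step 4: Proximal objective.
0.5*||prox-x||^2 = 6.48
lambda*||prox|| = 9.8366
Total = 16.3166


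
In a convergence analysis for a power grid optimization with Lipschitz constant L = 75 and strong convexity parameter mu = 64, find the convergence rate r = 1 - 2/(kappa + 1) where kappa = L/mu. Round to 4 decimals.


Step 1: Compute the condition number.
kappa = L/mu = 75/64 = 1.1719
Step 2: Compute the convergence rate.
r = 1 - 2/(kappa + 1) = 1 - 2*mu/(L + mu) = (L - mu)/(L + mu) = 11/139 = 0.0791


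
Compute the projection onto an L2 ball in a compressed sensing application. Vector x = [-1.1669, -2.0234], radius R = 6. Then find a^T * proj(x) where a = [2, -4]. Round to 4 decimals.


Step 1: Compute ||x|| (intermediates to 6 decimals).
||x|| = sqrt((-1.1669)^2 + (-2.0234)^2) = 2.335766
Step 2: Project.
Since ||x|| <= R, proj = x (no scaling needed).
proj(x) = [-1.1669, -2.0234]
Step 3: Dot product.
a^T * proj(x) = 2*(-1.1669) - 4*(-2.0234) = 5.7598


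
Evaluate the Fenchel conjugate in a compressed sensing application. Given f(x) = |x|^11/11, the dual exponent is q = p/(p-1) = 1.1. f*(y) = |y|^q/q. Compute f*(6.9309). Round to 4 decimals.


The conjugate exponent q satisfies 1/p + 1/q = 1.
p = 11, so q = 11/(11 - 1) = 1.1
|y|^q = 6.9309^1.1 = 8.4114
f*(6.9309) = 8.4114 / 1.1 = 7.6467


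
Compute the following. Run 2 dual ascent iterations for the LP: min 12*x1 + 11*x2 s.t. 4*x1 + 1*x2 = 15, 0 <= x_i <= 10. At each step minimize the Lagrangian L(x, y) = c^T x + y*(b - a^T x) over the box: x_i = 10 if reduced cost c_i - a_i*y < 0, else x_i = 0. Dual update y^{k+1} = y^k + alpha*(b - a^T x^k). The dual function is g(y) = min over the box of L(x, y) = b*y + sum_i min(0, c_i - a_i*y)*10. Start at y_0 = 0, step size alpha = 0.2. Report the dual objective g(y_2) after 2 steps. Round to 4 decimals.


Dual ascent for LP: min 12*x1 + 11*x2, 4*x1 + 1*x2 = 15, 0 <= x_i <= 10
Step 1: y^k = 0.0, reduced costs: (12.0, 11.0)
  x^k = (0.0, 0.0), subgradient = b - a^T x = 15.0
  y^{k+1} = 0.0 + 0.2*15.0 = 3.0
Step 2: y^k = 3.0, reduced costs: (0.0, 8.0)
  x^k = (0.0, 0.0), subgradient = b - a^T x = 15.0
  y^{k+1} = 3.0 + 0.2*15.0 = 6.0
Dual objective at y_2 = 6.0: reduced costs (-12.0, 5.0), box minimizer x = (10.0, 0.0)
g(y_2) = b*y + (c1 - a1*y)*x1 + (c2 - a2*y)*x2 = 15*6.0 + (-12.0)*10.0 + 5.0*0.0 = 90.0 - 120.0 + 0.0 = -30.0


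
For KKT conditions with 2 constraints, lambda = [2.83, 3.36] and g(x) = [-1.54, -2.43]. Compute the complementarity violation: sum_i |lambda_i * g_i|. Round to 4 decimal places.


KKT complementary slackness check:
lambda_1 * g_1 = 2.83 * -1.54 = -4.3582
lambda_2 * g_2 = 3.36 * -2.43 = -8.1648
Total violation = 4.3582 + 8.1648 = 12.523


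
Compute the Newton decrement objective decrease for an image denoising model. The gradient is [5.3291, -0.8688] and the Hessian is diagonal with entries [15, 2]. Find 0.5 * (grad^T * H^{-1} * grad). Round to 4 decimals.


Step 1: H is diagonal, so H^(-1) * g = [0.3553, -0.4344].
Step 2: g^T H^(-1) g = sum_i g_i^2 / H_ii
  = (5.3291)^2/15 + (-0.8688)^2/2
  = 1.8933 + 0.3774 = 2.2707
Step 3: Objective decrease = 0.5 * g^T H^(-1) g = 1.1353


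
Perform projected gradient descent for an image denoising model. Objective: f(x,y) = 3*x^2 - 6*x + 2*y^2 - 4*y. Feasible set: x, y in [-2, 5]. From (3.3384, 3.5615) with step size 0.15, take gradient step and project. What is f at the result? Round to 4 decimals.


Step 1: Compute gradient at (3.3384, 3.5615).
grad_x = 2*3*3.3384 - 6 = 14.0304
grad_y = 2*2*3.5615 - 4 = 10.246
Step 2: Gradient step.
x_raw = 3.3384 - 0.15*14.0304 = 1.2338
y_raw = 3.5615 - 0.15*10.246 = 2.0246
Step 3: Project onto [-2, 5].
x_proj = clip(1.2338) = 1.2338
y_proj = clip(2.0246) = 2.0246
Step 4: Evaluate f.
f(1.2338, 2.0246) = -2.7363


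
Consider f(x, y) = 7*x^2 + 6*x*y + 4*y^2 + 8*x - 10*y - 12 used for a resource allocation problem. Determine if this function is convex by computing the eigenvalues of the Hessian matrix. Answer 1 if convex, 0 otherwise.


The Hessian of f(x,y) = 7*x^2 + 6*x*y + 4*y^2 + 8*x - 10*y - 12 is:
H = [[14, 6], [6, 8]]
Trace = 14 + 8 = 22
Determinant = 14*8 - (6)^2 = 76
Discriminant = (22)^2 - 4*76 = 180.0
Eigenvalues: lambda_1 = 4.2918, lambda_2 = 17.7082
The function is convex.

1


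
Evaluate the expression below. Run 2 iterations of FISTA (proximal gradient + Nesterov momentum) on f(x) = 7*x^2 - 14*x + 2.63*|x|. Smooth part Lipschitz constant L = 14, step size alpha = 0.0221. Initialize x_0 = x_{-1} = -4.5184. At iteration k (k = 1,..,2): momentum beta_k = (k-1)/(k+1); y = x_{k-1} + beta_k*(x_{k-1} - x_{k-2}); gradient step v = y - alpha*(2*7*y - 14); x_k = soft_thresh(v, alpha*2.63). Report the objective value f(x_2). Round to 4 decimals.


FISTA on f(x) = 7*x^2 - 14*x + 2.63*|x|
L = 14, alpha = 0.0221
Iteration 1: beta = 0.0, y = -4.5184 + 0.0*(-4.5184 + 4.5184) = -4.5184
  grad(y) = -77.2576, v = y - alpha*grad = -2.811
  prox(v) = soft_thresh(-2.811, 0.0581) = -2.7529
Iteration 2: beta = 0.3333, y = -2.7529 + 0.3333*(-2.7529 + 4.5184) = -2.1644
  grad(y) = -44.3013, v = y - alpha*grad = -1.1853
  prox(v) = soft_thresh(-1.1853, 0.0581) = -1.1272
f(x_2) = 7*(-1.1272)^2 - 14*(-1.1272) + 2.63*|-1.1272| = 27.6393
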